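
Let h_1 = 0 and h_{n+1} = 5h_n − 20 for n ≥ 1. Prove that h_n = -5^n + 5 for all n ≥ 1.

Base case: h_1 = 0, and -5^1 + 5 = -5 + 5 = 0.
Assume h_r = -5^r + 5 for some r ≥ 1.
Then h_{r+1} = 5h_r − 20 = 5·(-5^r + 5) − 20 = -5^{r+1} + 25 − 20 = -5^{r+1} + 5.
So the formula holds for r+1, and by induction h_n = -5^n + 5 for all n ≥ 1.

h_n = -5^n + 5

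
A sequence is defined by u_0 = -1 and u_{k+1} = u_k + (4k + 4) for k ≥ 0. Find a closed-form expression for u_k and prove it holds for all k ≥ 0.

Claim: u_k = 2k^2 + 2k − 1.

Base case: u_0 = -1, and 2·0^2 + 2·0 − 1 = -1.
Assume u_j = 2j^2 + 2j − 1.
Then u_{j+1} = u_j + (4j + 4) = (2j^2 + 2j − 1) + (4j + 4) = 2j^2 + 6j + 3,
and 2·(j+1)^2 + 2·(j+1) − 1 = 2j^2 + 6j + 3.
By induction, u_k = 2k^2 + 2k − 1 for all k ≥ 0.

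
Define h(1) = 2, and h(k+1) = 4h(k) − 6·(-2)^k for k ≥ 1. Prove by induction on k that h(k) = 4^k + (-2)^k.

Base case: h(1) = 2, and 4^1 + (-2)^1 = 4 − 2 = 2.
Assume h(r) = 4^r + (-2)^r for some r ≥ 1.
Then h(r+1) = 4h(r) − 6·(-2)^r = 4·(4^r + (-2)^r) − 6·(-2)^r = 4^{r+1} + 4·(-2)^r − 6·(-2)^r = 4^{r+1} − 2·(-2)^r = 4^{r+1} + (-2)^{r+1}.
Hence h(k) = 4^k + (-2)^k for every k ≥ 1, by induction.

h(k) = 4^k + (-2)^k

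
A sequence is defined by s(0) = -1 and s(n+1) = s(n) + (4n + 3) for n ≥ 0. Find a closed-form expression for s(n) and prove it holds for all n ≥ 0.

Claim: s(n) = 2n^2 + n − 1.

Base case: s(0) = -1, and 2·0^2 + 0 − 1 = -1.
Assume s(r) = 2r^2 + r − 1.
Then s(r+1) = s(r) + (4r + 3) = (2r^2 + r − 1) + (4r + 3) = 2r^2 + 5r + 2,
and 2·(r+1)^2 + (r+1) − 1 = 2r^2 + 5r + 2.
This completes the inductive step, so s(n) = 2n^2 + n − 1 for all n ≥ 0.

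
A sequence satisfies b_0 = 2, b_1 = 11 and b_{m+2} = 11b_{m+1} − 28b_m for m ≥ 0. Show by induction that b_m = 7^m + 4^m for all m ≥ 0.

Base cases: b_0 = 2 and 7^0 + 4^0 = 2; b_1 = 11 and 7^1 + 4^1 = 11.
Assume b_j = 7^j + 4^j for all 0 ≤ j ≤ k, where k ≥ 1.
Then b_{k+1} = 11b_k − 28b_{k−1} = 11·(7^k + 4^k) − 28·(7^{k−1} + 4^{k−1}) = (11·7 − 28)7^{k−1} + (11·4 − 28)4^{k−1} = 49·7^{k−1} + 16·4^{k−1} = 7^{k+1} + 4^{k+1}.
By strong induction, b_m = 7^m + 4^m for all m ≥ 0.

b_m = 7^m + 4^m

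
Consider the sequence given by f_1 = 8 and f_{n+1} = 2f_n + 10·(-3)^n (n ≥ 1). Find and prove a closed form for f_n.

Claim: f_n = 2^n − 2·(-3)^n.

Base case: f_1 = 8, and 2^1 − 2·(-3)^1 = 2 + 6 = 8.
Assume f_m = 2^m − 2·(-3)^m for some m ≥ 1.
Then f_{m+1} = 2f_m + 10·(-3)^m = 2·(2^m − 2·(-3)^m) + 10·(-3)^m = 2^{m+1} − 4·(-3)^m + 10·(-3)^m = 2^{m+1} + 6·(-3)^m = 2^{m+1} − 2·(-3)^{m+1}.
By induction, f_n = 2^n − 2·(-3)^n for all n ≥ 1.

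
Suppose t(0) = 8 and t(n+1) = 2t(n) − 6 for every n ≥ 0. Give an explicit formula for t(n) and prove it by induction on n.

Claim: t(n) = 2^{n+1} + 6.

Base case: t(0) = 8, and 2^{0+1} + 6 = 2 + 6 = 8.
Assume t(r) = 2^{r+1} + 6 for some r ≥ 0.
Then t(r+1) = 2t(r) − 6 = 2·(2^{r+1} + 6) − 6 = 2^{r+2} + 12 − 6 = 2^{r+2} + 6.
Hence t(n) = 2^{n+1} + 6 for every n ≥ 0, by induction.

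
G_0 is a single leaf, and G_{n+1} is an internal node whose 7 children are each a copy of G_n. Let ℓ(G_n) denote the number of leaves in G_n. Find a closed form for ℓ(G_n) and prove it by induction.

Claim: ℓ(G_n) = 7^n.

Base case: ℓ(G_0) = 1, and 7^0 = 1.
Assume ℓ(G_j) = 7^j.
Then ℓ(G_{j+1}) = 7·ℓ(G_j) = 7·7^j = 7^{j+1}.
By induction, ℓ(G_n) = 7^n for all n ≥ 0.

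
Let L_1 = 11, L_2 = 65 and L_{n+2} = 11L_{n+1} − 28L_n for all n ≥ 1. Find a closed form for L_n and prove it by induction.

Claim: L_n = 7^n + 4^n.

Base cases: L_1 = 11 and 7^1 + 4^1 = 11; L_2 = 65 and 7^2 + 4^2 = 65.
Assume L_j = 7^j + 4^j for all 1 ≤ j ≤ m, where m ≥ 2.
Then L_{m+1} = 11L_m − 28L_{m−1} = 11·(7^m + 4^m) − 28·(7^{m−1} + 4^{m−1}) = (11·7 − 28)7^{m−1} + (11·4 − 28)4^{m−1} = 49·7^{m−1} + 16·4^{m−1} = 7^{m+1} + 4^{m+1}.
Hence L_n = 7^n + 4^n for every n ≥ 1, by strong induction.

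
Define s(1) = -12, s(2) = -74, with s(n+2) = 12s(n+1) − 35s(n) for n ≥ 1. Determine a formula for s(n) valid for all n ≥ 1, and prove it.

Claim: s(n) = -7^n − 5^n.

Base cases: s(1) = -12 and -7^1 − 5^1 = -12; s(2) = -74 and -7^2 − 5^2 = -74.
Assume s(j) = -7^j − 5^j for all 1 ≤ j ≤ m, where m ≥ 2.
Then s(m+1) = 12s(m) − 35s(m−1) = 12·(-7^m − 5^m) − 35·(-7^{m−1} − 5^{m−1}) = -(12·7 − 35)7^{m−1} − (12·5 − 35)5^{m−1} = -49·7^{m−1} − 25·5^{m−1} = -7^{m+1} − 5^{m+1}.
By strong induction, s(n) = -7^n − 5^n for all n ≥ 1.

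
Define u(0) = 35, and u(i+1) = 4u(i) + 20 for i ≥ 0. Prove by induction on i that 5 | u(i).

Base case: u(0) = 35 = 5·7, so 5 | u(0).
Assume 5 | u(m), so u(m) = 5t for some integer t.
Then u(m+1) = 4u(m) + 20 = 4·(5t) + 20 = 5(4t + 4), so 5 | u(m+1).
Hence 5 | u(i) for every i ≥ 0, by induction.

5 | u(i)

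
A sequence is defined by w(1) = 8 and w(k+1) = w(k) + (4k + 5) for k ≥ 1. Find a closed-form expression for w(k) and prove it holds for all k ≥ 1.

Claim: w(k) = 2k^2 + 3k + 3.

Base case: w(1) = 8, and 2·1^2 + 3·1 + 3 = 8.
Assume w(j) = 2j^2 + 3j + 3.
Then w(j+1) = w(j) + (4j + 5) = (2j^2 + 3j + 3) + (4j + 5) = 2j^2 + 7j + 8,
and 2·(j+1)^2 + 3·(j+1) + 3 = 2j^2 + 7j + 8.
By induction, w(k) = 2k^2 + 3k + 3 for all k ≥ 1.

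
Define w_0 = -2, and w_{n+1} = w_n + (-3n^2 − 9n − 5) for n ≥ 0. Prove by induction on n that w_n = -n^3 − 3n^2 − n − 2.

Base case: w_0 = -2, and -0^3 − 3·0^2 − 0 − 2 = -2.
Assume w_m = -m^3 − 3m^2 − m − 2.
Then w_{m+1} = w_m + (-3m^2 − 9m − 5) = (-m^3 − 3m^2 − m − 2) + (-3m^2 − 9m − 5) = -m^3 − 6m^2 − 10m − 7,
and -(m+1)^3 − 3·(m+1)^2 − (m+1) − 2 = -m^3 − 6m^2 − 10m − 7.
By induction, w_n = -n^3 − 3n^2 − n − 2 for all n ≥ 0.

w_n = -n^3 − 3n^2 − n − 2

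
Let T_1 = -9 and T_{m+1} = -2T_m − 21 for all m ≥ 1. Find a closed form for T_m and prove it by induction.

Claim: T_m = (-2)^m − 7.

Base case: T_1 = -9, and (-2)^1 − 7 = -2 − 7 = -9.
Assume T_j = (-2)^j − 7 for some j ≥ 1.
Then T_{j+1} = -2T_j − 21 = -2·((-2)^j − 7) − 21 = -2·(-2)^j + 14 − 21 = (-2)^{j+1} − 7.
This completes the inductive step, so T_m = (-2)^m − 7 for all m ≥ 1.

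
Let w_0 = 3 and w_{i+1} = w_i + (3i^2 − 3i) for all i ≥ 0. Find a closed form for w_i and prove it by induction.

Claim: w_i = i^3 − 3i^2 + 2i + 3.

Base case: w_0 = 3, and 0^3 − 3·0^2 + 2·0 + 3 = 3.
Assume w_m = m^3 − 3m^2 + 2m + 3.
Then w_{m+1} = w_m + (3m^2 − 3m) = (m^3 − 3m^2 + 2m + 3) + (3m^2 − 3m) = m^3 − m + 3,
and (m+1)^3 − 3·(m+1)^2 + 2·(m+1) + 3 = m^3 − m + 3.
By induction, w_i = i^3 − 3i^2 + 2i + 3 for all i ≥ 0.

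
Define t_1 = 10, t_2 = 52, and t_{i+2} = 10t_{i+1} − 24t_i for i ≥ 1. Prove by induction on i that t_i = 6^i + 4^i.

Base cases: t_1 = 10 and 6^1 + 4^1 = 10; t_2 = 52 and 6^2 + 4^2 = 52.
Assume t_j = 6^j + 4^j for all 1 ≤ j ≤ m, where m ≥ 2.
Then t_{m+1} = 10t_m − 24t_{m−1} = 10·(6^m + 4^m) − 24·(6^{m−1} + 4^{m−1}) = (10·6 − 24)6^{m−1} + (10·4 − 24)4^{m−1} = 36·6^{m−1} + 16·4^{m−1} = 6^{m+1} + 4^{m+1}.
Hence t_i = 6^i + 4^i for every i ≥ 1, by strong induction.

t_i = 6^i + 4^i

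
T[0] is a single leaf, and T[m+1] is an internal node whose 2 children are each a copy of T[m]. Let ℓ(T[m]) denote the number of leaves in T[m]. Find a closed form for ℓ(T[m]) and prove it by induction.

Claim: ℓ(T[m]) = 2^m.

Base case: ℓ(T[0]) = 1, and 2^0 = 1.
Assume ℓ(T[r]) = 2^r.
Then ℓ(T[r+1]) = 2·ℓ(T[r]) = 2·2^r = 2^{r+1}.
So the formula holds for r+1, and by induction ℓ(T[m]) = 2^m for all m ≥ 0.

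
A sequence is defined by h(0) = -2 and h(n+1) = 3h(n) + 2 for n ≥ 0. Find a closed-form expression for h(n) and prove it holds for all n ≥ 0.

Claim: h(n) = -3^n − 1.

Base case: h(0) = -2, and -3^0 − 1 = -1 − 1 = -2.
Assume h(j) = -3^j − 1 for some j ≥ 0.
Then h(j+1) = 3h(j) + 2 = 3·(-3^j − 1) + 2 = -3^{j+1} − 3 + 2 = -3^{j+1} − 1.
Hence h(n) = -3^n − 1 for every n ≥ 0, by induction.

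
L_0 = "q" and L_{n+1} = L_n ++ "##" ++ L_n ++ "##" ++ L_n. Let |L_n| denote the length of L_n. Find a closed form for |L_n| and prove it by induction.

Claim: |L_n| = 3^{n+1} − 2.

Base case: |L_0| = 1, and 3^{0+1} − 2 = 1.
Assume |L_j| = 3^{j+1} − 2.
Then |L_{j+1}| = 3|L_j| + 4 = 3(3^{j+1} − 2) + 4 = 3^{j+2} − 6 + 4 = 3^{j+2} − 2.
This completes the inductive step, so |L_n| = 3^{n+1} − 2 for all n ≥ 0.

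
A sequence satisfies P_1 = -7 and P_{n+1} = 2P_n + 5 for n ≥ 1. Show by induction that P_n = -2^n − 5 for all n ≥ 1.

Base case: P_1 = -7, and -2^1 − 5 = -2 − 5 = -7.
Assume P_k = -2^k − 5 for some k ≥ 1.
Then P_{k+1} = 2P_k + 5 = 2·(-2^k − 5) + 5 = -2^{k+1} − 10 + 5 = -2^{k+1} − 5.
So the formula holds for k+1, and by induction P_n = -2^n − 5 for all n ≥ 1.

P_n = -2^n − 5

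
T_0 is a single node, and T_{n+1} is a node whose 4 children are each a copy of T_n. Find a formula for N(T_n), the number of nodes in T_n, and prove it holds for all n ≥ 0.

Claim: N(T_n) = (4^{n+1} − 1)/3.

Base case: N(T_0) = 1, and (4^{0+1} − 1)/3 = 1.
Assume N(T_k) = (4^{k+1} − 1)/3.
Then N(T_{k+1}) = 1 + 4N(T_k) = 1 + 4·(4^{k+1} − 1)/3 = 1 + (4^{k+2} − 4)/3 = (3 + 4^{k+2} − 4)/3 = (4^{k+2} − 1)/3.
Hence N(T_n) = (4^{n+1} − 1)/3 for every n ≥ 0, by induction.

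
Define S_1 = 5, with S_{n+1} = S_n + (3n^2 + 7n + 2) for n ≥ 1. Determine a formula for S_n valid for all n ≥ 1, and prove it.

Claim: S_n = n^3 + 2n^2 − n + 3.

Base case: S_1 = 5, and 1^3 + 2·1^2 − 1 + 3 = 5.
Assume S_r = r^3 + 2r^2 − r + 3.
Then S_{r+1} = S_r + (3r^2 + 7r + 2) = (r^3 + 2r^2 − r + 3) + (3r^2 + 7r + 2) = r^3 + 5r^2 + 6r + 5,
and (r+1)^3 + 2·(r+1)^2 − (r+1) + 3 = r^3 + 5r^2 + 6r + 5.
This completes the inductive step, so S_n = n^3 + 2n^2 − n + 3 for all n ≥ 1.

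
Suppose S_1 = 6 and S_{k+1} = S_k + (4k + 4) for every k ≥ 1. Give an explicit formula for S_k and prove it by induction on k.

Claim: S_k = 2k^2 + 2k + 2.

Base case: S_1 = 6, and 2·1^2 + 2·1 + 2 = 6.
Assume S_j = 2j^2 + 2j + 2.
Then S_{j+1} = S_j + (4j + 4) = (2j^2 + 2j + 2) + (4j + 4) = 2j^2 + 6j + 6,
and 2·(j+1)^2 + 2·(j+1) + 2 = 2j^2 + 6j + 6.
This completes the inductive step, so S_k = 2k^2 + 2k + 2 for all k ≥ 1.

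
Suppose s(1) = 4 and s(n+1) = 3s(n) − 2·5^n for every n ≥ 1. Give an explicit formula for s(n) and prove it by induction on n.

Claim: s(n) = 3·3^n − 5^n.

Base case: s(1) = 4, and 3·3^1 − 5^1 = 9 − 5 = 4.
Assume s(r) = 3·3^r − 5^r for some r ≥ 1.
Then s(r+1) = 3s(r) − 2·5^r = 3·(3·3^r − 5^r) − 2·5^r = 3·3^{r+1} − 3·5^r − 2·5^r = 3·3^{r+1} − 5·5^r = 3·3^{r+1} − 5^{r+1}.
So the formula holds for r+1, and by induction s(n) = 3·3^n − 5^n for all n ≥ 1.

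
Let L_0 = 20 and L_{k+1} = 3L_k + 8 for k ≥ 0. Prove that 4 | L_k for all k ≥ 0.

Base case: L_0 = 20 = 4·5, so 4 | L_0.
Assume 4 | L_r, so L_r = 4t for some integer t.
Then L_{r+1} = 3L_r + 8 = 3·(4t) + 8 = 4(3t + 2), so 4 | L_{r+1}.
By induction, 4 | L_k for all k ≥ 0.

4 | L_k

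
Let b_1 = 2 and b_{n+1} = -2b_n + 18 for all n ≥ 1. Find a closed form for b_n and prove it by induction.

Claim: b_n = 2·(-2)^n + 6.

Base case: b_1 = 2, and 2·(-2)^1 + 6 = -4 + 6 = 2.
Assume b_m = 2·(-2)^m + 6 for some m ≥ 1.
Then b_{m+1} = -2b_m + 18 = -2·(2·(-2)^m + 6) + 18 = -4·(-2)^m − 12 + 18 = 2·(-2)^{m+1} + 6.
By induction, b_n = 2·(-2)^n + 6 for all n ≥ 1.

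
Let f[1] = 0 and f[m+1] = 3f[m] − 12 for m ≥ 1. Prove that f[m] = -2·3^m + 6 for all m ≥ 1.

Base case: f[1] = 0, and -2·3^1 + 6 = -6 + 6 = 0.
Assume f[j] = -2·3^j + 6 for some j ≥ 1.
Then f[j+1] = 3f[j] − 12 = 3·(-2·3^j + 6) − 12 = -6·3^j + 18 − 12 = -2·3^{j+1} + 6.
By induction, f[m] = -2·3^m + 6 for all m ≥ 1.

f[m] = -2·3^m + 6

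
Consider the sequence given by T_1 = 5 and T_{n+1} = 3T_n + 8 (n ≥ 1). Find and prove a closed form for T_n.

Claim: T_n = 3^{n+1} − 4.

Base case: T_1 = 5, and 3^{1+1} − 4 = 9 − 4 = 5.
Assume T_j = 3^{j+1} − 4 for some j ≥ 1.
Then T_{j+1} = 3T_j + 8 = 3·(3^{j+1} − 4) + 8 = 3^{j+2} − 12 + 8 = 3^{j+2} − 4.
Hence T_n = 3^{n+1} − 4 for every n ≥ 1, by induction.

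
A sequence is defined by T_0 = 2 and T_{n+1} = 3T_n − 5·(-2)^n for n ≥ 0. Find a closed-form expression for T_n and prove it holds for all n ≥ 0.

Claim: T_n = 3^n + (-2)^n.

Base case: T_0 = 2, and 3^0 + (-2)^0 = 1 + 1 = 2.
Assume T_m = 3^m + (-2)^m for some m ≥ 0.
Then T_{m+1} = 3T_m − 5·(-2)^m = 3·(3^m + (-2)^m) − 5·(-2)^m = 3^{m+1} + 3·(-2)^m − 5·(-2)^m = 3^{m+1} − 2·(-2)^m = 3^{m+1} + (-2)^{m+1}.
Hence T_n = 3^n + (-2)^n for every n ≥ 0, by induction.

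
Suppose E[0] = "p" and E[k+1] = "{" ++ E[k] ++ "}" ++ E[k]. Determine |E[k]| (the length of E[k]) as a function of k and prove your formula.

Claim: |E[k]| = 3·2^k − 2.

Base case: |E[0]| = 1, and 3·2^0 − 2 = 1.
Assume |E[r]| = 3·2^r − 2.
Then |E[r+1]| = 1 + |E[r]| + 1 + |E[r]| = 2|E[r]| + 2 = 2(3·2^r − 2) + 2 = 3·2^{r+1} − 4 + 2 = 3·2^{r+1} − 2.
This completes the inductive step, so |E[k]| = 3·2^k − 2 for all k ≥ 0.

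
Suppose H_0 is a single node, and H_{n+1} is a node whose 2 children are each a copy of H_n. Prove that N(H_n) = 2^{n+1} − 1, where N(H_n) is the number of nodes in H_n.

Base case: N(H_0) = 1, and 2^{0+1} − 1 = 1.
Assume N(H_k) = 2^{k+1} − 1.
Then N(H_{k+1}) = 1 + 2N(H_k) = 1 + 2(2^{k+1} − 1) = 2^{k+2} − 2 + 1 = 2^{k+2} − 1.
So the formula holds for k+1, and by induction N(H_n) = 2^{n+1} − 1 for all n ≥ 0.

N(H_n) = 2^{n+1} − 1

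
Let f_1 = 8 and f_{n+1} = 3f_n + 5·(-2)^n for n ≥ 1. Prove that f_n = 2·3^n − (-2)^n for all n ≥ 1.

Base case: f_1 = 8, and 2·3^1 − (-2)^1 = 6 + 2 = 8.
Assume f_r = 2·3^r − (-2)^r for some r ≥ 1.
Then f_{r+1} = 3f_r + 5·(-2)^r = 3·(2·3^r − (-2)^r) + 5·(-2)^r = 2·3^{r+1} − 3·(-2)^r + 5·(-2)^r = 2·3^{r+1} + 2·(-2)^r = 2·3^{r+1} − (-2)^{r+1}.
By induction, f_n = 2·3^n − (-2)^n for all n ≥ 1.

f_n = 2·3^n − (-2)^n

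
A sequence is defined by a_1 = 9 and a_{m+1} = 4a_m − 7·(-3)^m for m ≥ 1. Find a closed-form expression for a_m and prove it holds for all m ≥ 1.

Claim: a_m = 3·4^m + (-3)^m.

Base case: a_1 = 9, and 3·4^1 + (-3)^1 = 12 − 3 = 9.
Assume a_j = 3·4^j + (-3)^j for some j ≥ 1.
Then a_{j+1} = 4a_j − 7·(-3)^j = 4·(3·4^j + (-3)^j) − 7·(-3)^j = 3·4^{j+1} + 4·(-3)^j − 7·(-3)^j = 3·4^{j+1} − 3·(-3)^j = 3·4^{j+1} + (-3)^{j+1}.
By induction, a_m = 3·4^m + (-3)^m for all m ≥ 1.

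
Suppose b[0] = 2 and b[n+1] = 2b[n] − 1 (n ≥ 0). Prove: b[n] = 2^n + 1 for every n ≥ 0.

Base case: b[0] = 2, and 2^0 + 1 = 1 + 1 = 2.
Assume b[j] = 2^j + 1 for some j ≥ 0.
Then b[j+1] = 2b[j] − 1 = 2·(2^j + 1) − 1 = 2^{j+1} + 2 − 1 = 2^{j+1} + 1.
This completes the inductive step, so b[n] = 2^n + 1 for all n ≥ 0.

b[n] = 2^n + 1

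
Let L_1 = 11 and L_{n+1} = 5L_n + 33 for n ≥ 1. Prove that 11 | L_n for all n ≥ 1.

Base case: L_1 = 11 = 11·1, so 11 | L_1.
Assume 11 | L_r, so L_r = 11t for some integer t.
Then L_{r+1} = 5L_r + 33 = 5·(11t) + 33 = 11(5t + 3), so 11 | L_{r+1}.
Hence 11 | L_n for every n ≥ 1, by induction.

11 | L_n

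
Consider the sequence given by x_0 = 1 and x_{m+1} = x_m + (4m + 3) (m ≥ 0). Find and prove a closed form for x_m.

Claim: x_m = 2m^2 + m + 1.

Base case: x_0 = 1, and 2·0^2 + 0 + 1 = 1.
Assume x_k = 2k^2 + k + 1.
Then x_{k+1} = x_k + (4k + 3) = (2k^2 + k + 1) + (4k + 3) = 2k^2 + 5k + 4,
and 2·(k+1)^2 + (k+1) + 1 = 2k^2 + 5k + 4.
This completes the inductive step, so x_m = 2m^2 + m + 1 for all m ≥ 0.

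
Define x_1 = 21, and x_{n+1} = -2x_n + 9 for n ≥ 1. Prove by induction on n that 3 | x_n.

Base case: x_1 = 21 = 3·7, so 3 | x_1.
Assume 3 | x_k, so x_k = 3t for some integer t.
Then x_{k+1} = -2x_k + 9 = -2·(3t) + 9 = 3(-2t + 3), so 3 | x_{k+1}.
So the property holds for k+1, and by induction 3 | x_n for all n ≥ 1.

3 | x_n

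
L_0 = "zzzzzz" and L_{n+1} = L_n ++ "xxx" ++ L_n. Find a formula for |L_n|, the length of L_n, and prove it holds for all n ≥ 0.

Claim: |L_n| = 9·2^n − 3.

Base case: |L_0| = 6, and 9·2^0 − 3 = 6.
Assume |L_r| = 9·2^r − 3.
Then |L_{r+1}| = |L_r| + 3 + |L_r| = 2|L_r| + 3 = 2(9·2^r − 3) + 3 = 9·2^{r+1} − 6 + 3 = 9·2^{r+1} − 3.
This completes the inductive step, so |L_n| = 9·2^n − 3 for all n ≥ 0.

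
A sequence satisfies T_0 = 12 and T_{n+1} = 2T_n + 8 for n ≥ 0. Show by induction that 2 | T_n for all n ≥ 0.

Base case: T_0 = 12 = 2·6, so 2 | T_0.
Assume 2 | T_k, so T_k = 2t for some integer t.
Then T_{k+1} = 2T_k + 8 = 2·(2t) + 8 = 2(2t + 4), so 2 | T_{k+1}.
So the property holds for k+1, and by induction 2 | T_n for all n ≥ 0.

2 | T_n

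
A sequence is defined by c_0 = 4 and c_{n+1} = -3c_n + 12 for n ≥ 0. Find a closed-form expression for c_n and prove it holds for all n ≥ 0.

Claim: c_n = (-3)^n + 3.

Base case: c_0 = 4, and (-3)^0 + 3 = 1 + 3 = 4.
Assume c_r = (-3)^r + 3 for some r ≥ 0.
Then c_{r+1} = -3c_r + 12 = -3·((-3)^r + 3) + 12 = -3·(-3)^r − 9 + 12 = (-3)^{r+1} + 3.
Hence c_n = (-3)^n + 3 for every n ≥ 0, by induction.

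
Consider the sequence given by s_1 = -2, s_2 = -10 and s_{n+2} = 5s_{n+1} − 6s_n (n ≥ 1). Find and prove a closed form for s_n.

Claim: s_n = 2·2^n − 2·3^n.

Base cases: s_1 = -2 and 2·2^1 − 2·3^1 = -2; s_2 = -10 and 2·2^2 − 2·3^2 = -10.
Assume s_j = 2·2^j − 2·3^j for all 1 ≤ j ≤ k, where k ≥ 2.
Then s_{k+1} = 5s_k − 6s_{k−1} = 5·(2·2^k − 2·3^k) − 6·(2·2^{k−1} − 2·3^{k−1}) = 2·(5·2 − 6)2^{k−1} − 2·(5·3 − 6)3^{k−1} = 8·2^{k−1} − 18·3^{k−1} = 2·2^{k+1} − 2·3^{k+1}.
This completes the inductive step, so s_n = 2·2^n − 2·3^n for all n ≥ 1.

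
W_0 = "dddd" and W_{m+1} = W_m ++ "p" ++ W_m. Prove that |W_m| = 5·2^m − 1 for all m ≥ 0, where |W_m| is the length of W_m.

Base case: |W_0| = 4, and 5·2^0 − 1 = 4.
Assume |W_j| = 5·2^j − 1.
Then |W_{j+1}| = |W_j| + 1 + |W_j| = 2|W_j| + 1 = 2(5·2^j − 1) + 1 = 5·2^{j+1} − 2 + 1 = 5·2^{j+1} − 1.
Hence |W_m| = 5·2^m − 1 for every m ≥ 0, by induction.

|W_m| = 5·2^m − 1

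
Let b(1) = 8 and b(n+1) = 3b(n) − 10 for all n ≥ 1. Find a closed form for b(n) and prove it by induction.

Claim: b(n) = 3^n + 5.

Base case: b(1) = 8, and 3^1 + 5 = 3 + 5 = 8.
Assume b(j) = 3^j + 5 for some j ≥ 1.
Then b(j+1) = 3b(j) − 10 = 3·(3^j + 5) − 10 = 3^{j+1} + 15 − 10 = 3^{j+1} + 5.
Hence b(n) = 3^n + 5 for every n ≥ 1, by induction.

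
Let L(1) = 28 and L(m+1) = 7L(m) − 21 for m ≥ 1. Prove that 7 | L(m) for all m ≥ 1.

Base case: L(1) = 28 = 7·4, so 7 | L(1).
Assume 7 | L(r), so L(r) = 7t for some integer t.
Then L(r+1) = 7L(r) − 21 = 7·(7t) − 21 = 7(7t − 3), so 7 | L(r+1).
This completes the inductive step, so 7 | L(m) for all m ≥ 1.

7 | L(m)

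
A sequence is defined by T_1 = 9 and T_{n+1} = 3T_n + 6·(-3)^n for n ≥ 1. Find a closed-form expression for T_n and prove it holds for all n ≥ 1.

Claim: T_n = 2·3^n − (-3)^n.

Base case: T_1 = 9, and 2·3^1 − (-3)^1 = 6 + 3 = 9.
Assume T_m = 2·3^m − (-3)^m for some m ≥ 1.
Then T_{m+1} = 3T_m + 6·(-3)^m = 3·(2·3^m − (-3)^m) + 6·(-3)^m = 2·3^{m+1} − 3·(-3)^m + 6·(-3)^m = 2·3^{m+1} + 3·(-3)^m = 2·3^{m+1} − (-3)^{m+1}.
So the formula holds for m+1, and by induction T_n = 2·3^n − (-3)^n for all n ≥ 1.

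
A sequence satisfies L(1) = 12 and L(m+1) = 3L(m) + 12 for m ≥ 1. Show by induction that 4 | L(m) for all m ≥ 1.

Base case: L(1) = 12 = 4·3, so 4 | L(1).
Assume 4 | L(k), so L(k) = 4t for some integer t.
Then L(k+1) = 3L(k) + 12 = 3·(4t) + 12 = 4(3t + 3), so 4 | L(k+1).
So the property holds for k+1, and by induction 4 | L(m) for all m ≥ 1.

4 | L(m)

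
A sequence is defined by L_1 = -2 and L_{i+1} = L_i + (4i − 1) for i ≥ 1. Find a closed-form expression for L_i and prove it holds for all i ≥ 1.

Claim: L_i = 2i^2 − 3i − 1.

Base case: L_1 = -2, and 2·1^2 − 3·1 − 1 = -2.
Assume L_k = 2k^2 − 3k − 1.
Then L_{k+1} = L_k + (4k − 1) = (2k^2 − 3k − 1) + (4k − 1) = 2k^2 + k − 2,
and 2·(k+1)^2 − 3·(k+1) − 1 = 2k^2 + k − 2.
Hence L_i = 2i^2 − 3i − 1 for every i ≥ 1, by induction.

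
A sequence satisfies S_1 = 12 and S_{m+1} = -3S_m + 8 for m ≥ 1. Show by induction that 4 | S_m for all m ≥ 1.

Base case: S_1 = 12 = 4·3, so 4 | S_1.
Assume 4 | S_j, so S_j = 4t for some integer t.
Then S_{j+1} = -3S_j + 8 = -3·(4t) + 8 = 4(-3t + 2), so 4 | S_{j+1}.
So the property holds for j+1, and by induction 4 | S_m for all m ≥ 1.

4 | S_m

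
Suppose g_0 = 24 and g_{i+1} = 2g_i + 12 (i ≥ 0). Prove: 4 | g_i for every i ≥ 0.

Base case: g_0 = 24 = 4·6, so 4 | g_0.
Assume 4 | g_j, so g_j = 4t for some integer t.
Then g_{j+1} = 2g_j + 12 = 2·(4t) + 12 = 4(2t + 3), so 4 | g_{j+1}.
Hence 4 | g_i for every i ≥ 0, by induction.

4 | g_i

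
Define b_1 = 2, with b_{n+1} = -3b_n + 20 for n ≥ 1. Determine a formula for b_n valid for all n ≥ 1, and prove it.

Claim: b_n = (-3)^n + 5.

Base case: b_1 = 2, and (-3)^1 + 5 = -3 + 5 = 2.
Assume b_r = (-3)^r + 5 for some r ≥ 1.
Then b_{r+1} = -3b_r + 20 = -3·((-3)^r + 5) + 20 = -3·(-3)^r − 15 + 20 = (-3)^{r+1} + 5.
Hence b_n = (-3)^n + 5 for every n ≥ 1, by induction.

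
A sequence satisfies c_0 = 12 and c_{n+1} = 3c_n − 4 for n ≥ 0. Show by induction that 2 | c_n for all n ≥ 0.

Base case: c_0 = 12 = 2·6, so 2 | c_0.
Assume 2 | c_j, so c_j = 2t for some integer t.
Then c_{j+1} = 3c_j − 4 = 3·(2t) − 4 = 2(3t − 2), so 2 | c_{j+1}.
So the property holds for j+1, and by induction 2 | c_n for all n ≥ 0.

2 | c_n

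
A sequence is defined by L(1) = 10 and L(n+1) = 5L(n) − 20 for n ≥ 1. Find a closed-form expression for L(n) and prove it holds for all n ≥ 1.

Claim: L(n) = 5^n + 5.

Base case: L(1) = 10, and 5^1 + 5 = 5 + 5 = 10.
Assume L(k) = 5^k + 5 for some k ≥ 1.
Then L(k+1) = 5L(k) − 20 = 5·(5^k + 5) − 20 = 5^{k+1} + 25 − 20 = 5^{k+1} + 5.
By induction, L(n) = 5^n + 5 for all n ≥ 1.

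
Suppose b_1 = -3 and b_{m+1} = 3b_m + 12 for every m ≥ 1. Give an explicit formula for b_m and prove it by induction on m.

Claim: b_m = 3^m − 6.

Base case: b_1 = -3, and 3^1 − 6 = 3 − 6 = -3.
Assume b_k = 3^k − 6 for some k ≥ 1.
Then b_{k+1} = 3b_k + 12 = 3·(3^k − 6) + 12 = 3^{k+1} − 18 + 12 = 3^{k+1} − 6.
This completes the inductive step, so b_m = 3^m − 6 for all m ≥ 1.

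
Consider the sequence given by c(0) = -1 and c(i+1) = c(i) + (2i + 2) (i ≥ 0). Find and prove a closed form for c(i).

Claim: c(i) = i^2 + i − 1.

Base case: c(0) = -1, and 0^2 + 0 − 1 = -1.
Assume c(r) = r^2 + r − 1.
Then c(r+1) = c(r) + (2r + 2) = (r^2 + r − 1) + (2r + 2) = r^2 + 3r + 1,
and (r+1)^2 + (r+1) − 1 = r^2 + 3r + 1.
By induction, c(i) = i^2 + i − 1 for all i ≥ 0.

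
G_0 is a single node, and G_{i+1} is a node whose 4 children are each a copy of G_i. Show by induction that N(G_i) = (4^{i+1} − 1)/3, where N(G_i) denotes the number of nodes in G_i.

Base case: N(G_0) = 1, and (4^{0+1} − 1)/3 = 1.
Assume N(G_r) = (4^{r+1} − 1)/3.
Then N(G_{r+1}) = 1 + 4N(G_r) = 1 + 4·(4^{r+1} − 1)/3 = 1 + (4^{r+2} − 4)/3 = (3 + 4^{r+2} − 4)/3 = (4^{r+2} − 1)/3.
By induction, N(G_i) = (4^{i+1} − 1)/3 for all i ≥ 0.

N(G_i) = (4^{i+1} − 1)/3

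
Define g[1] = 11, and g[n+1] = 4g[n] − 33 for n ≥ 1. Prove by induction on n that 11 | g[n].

Base case: g[1] = 11 = 11·1, so 11 | g[1].
Assume 11 | g[r], so g[r] = 11t for some integer t.
Then g[r+1] = 4g[r] − 33 = 4·(11t) − 33 = 11(4t − 3), so 11 | g[r+1].
Hence 11 | g[n] for every n ≥ 1, by induction.

11 | g[n]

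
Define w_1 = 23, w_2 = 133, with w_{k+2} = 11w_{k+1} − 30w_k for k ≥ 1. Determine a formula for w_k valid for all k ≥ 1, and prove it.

Claim: w_k = 3·6^k + 5^k.

Base cases: w_1 = 23 and 3·6^1 + 5^1 = 23; w_2 = 133 and 3·6^2 + 5^2 = 133.
Assume w_j = 3·6^j + 5^j for all 1 ≤ j ≤ r, where r ≥ 2.
Then w_{r+1} = 11w_r − 30w_{r−1} = 11·(3·6^r + 5^r) − 30·(3·6^{r−1} + 5^{r−1}) = 3·(11·6 − 30)6^{r−1} + (11·5 − 30)5^{r−1} = 108·6^{r−1} + 25·5^{r−1} = 3·6^{r+1} + 5^{r+1}.
By strong induction, w_k = 3·6^k + 5^k for all k ≥ 1.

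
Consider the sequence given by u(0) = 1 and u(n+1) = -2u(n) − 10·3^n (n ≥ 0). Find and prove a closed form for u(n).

Claim: u(n) = 3·(-2)^n − 2·3^n.

Base case: u(0) = 1, and 3·(-2)^0 − 2·3^0 = 3 − 2 = 1.
Assume u(j) = 3·(-2)^j − 2·3^j for some j ≥ 0.
Then u(j+1) = -2u(j) − 10·3^j = -2·(3·(-2)^j − 2·3^j) − 10·3^j = 3·(-2)^{j+1} + 4·3^j − 10·3^j = 3·(-2)^{j+1} − 6·3^j = 3·(-2)^{j+1} − 2·3^{j+1}.
By induction, u(n) = 3·(-2)^n − 2·3^n for all n ≥ 0.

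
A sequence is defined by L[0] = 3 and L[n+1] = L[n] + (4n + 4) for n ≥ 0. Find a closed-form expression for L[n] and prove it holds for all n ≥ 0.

Claim: L[n] = 2n^2 + 2n + 3.

Base case: L[0] = 3, and 2·0^2 + 2·0 + 3 = 3.
Assume L[j] = 2j^2 + 2j + 3.
Then L[j+1] = L[j] + (4j + 4) = (2j^2 + 2j + 3) + (4j + 4) = 2j^2 + 6j + 7,
and 2·(j+1)^2 + 2·(j+1) + 3 = 2j^2 + 6j + 7.
By induction, L[n] = 2n^2 + 2n + 3 for all n ≥ 0.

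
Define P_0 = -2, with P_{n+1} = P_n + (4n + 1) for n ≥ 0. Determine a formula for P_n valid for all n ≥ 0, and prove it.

Claim: P_n = 2n^2 − n − 2.

Base case: P_0 = -2, and 2·0^2 − 0 − 2 = -2.
Assume P_j = 2j^2 − j − 2.
Then P_{j+1} = P_j + (4j + 1) = (2j^2 − j − 2) + (4j + 1) = 2j^2 + 3j − 1,
and 2·(j+1)^2 − (j+1) − 2 = 2j^2 + 3j − 1.
By induction, P_n = 2n^2 − n − 2 for all n ≥ 0.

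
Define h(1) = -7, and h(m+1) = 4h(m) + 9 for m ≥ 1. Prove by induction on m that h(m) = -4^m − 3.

Base case: h(1) = -7, and -4^1 − 3 = -4 − 3 = -7.
Assume h(k) = -4^k − 3 for some k ≥ 1.
Then h(k+1) = 4h(k) + 9 = 4·(-4^k − 3) + 9 = -4^{k+1} − 12 + 9 = -4^{k+1} − 3.
This completes the inductive step, so h(m) = -4^m − 3 for all m ≥ 1.

h(m) = -4^m − 3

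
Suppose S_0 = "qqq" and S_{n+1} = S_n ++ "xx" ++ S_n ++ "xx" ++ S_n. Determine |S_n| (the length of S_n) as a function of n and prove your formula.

Claim: |S_n| = 5·3^n − 2.

Base case: |S_0| = 3, and 5·3^0 − 2 = 3.
Assume |S_k| = 5·3^k − 2.
Then |S_{k+1}| = 3|S_k| + 4 = 3(5·3^k − 2) + 4 = 5·3^{k+1} − 6 + 4 = 5·3^{k+1} − 2.
Hence |S_n| = 5·3^n − 2 for every n ≥ 0, by induction.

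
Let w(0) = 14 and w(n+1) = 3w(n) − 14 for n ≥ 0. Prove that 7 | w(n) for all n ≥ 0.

Base case: w(0) = 14 = 7·2, so 7 | w(0).
Assume 7 | w(j), so w(j) = 7t for some integer t.
Then w(j+1) = 3w(j) − 14 = 3·(7t) − 14 = 7(3t − 2), so 7 | w(j+1).
Hence 7 | w(n) for every n ≥ 0, by induction.

7 | w(n)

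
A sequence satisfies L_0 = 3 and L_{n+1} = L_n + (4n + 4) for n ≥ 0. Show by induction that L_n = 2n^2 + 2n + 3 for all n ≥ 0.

Base case: L_0 = 3, and 2·0^2 + 2·0 + 3 = 3.
Assume L_k = 2k^2 + 2k + 3.
Then L_{k+1} = L_k + (4k + 4) = (2k^2 + 2k + 3) + (4k + 4) = 2k^2 + 6k + 7,
and 2·(k+1)^2 + 2·(k+1) + 3 = 2k^2 + 6k + 7.
By induction, L_n = 2n^2 + 2n + 3 for all n ≥ 0.

L_n = 2n^2 + 2n + 3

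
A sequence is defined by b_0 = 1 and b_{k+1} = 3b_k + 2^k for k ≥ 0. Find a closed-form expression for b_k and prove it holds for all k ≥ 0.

Claim: b_k = 2·3^k − 2^k.

Base case: b_0 = 1, and 2·3^0 − 2^0 = 2 − 1 = 1.
Assume b_j = 2·3^j − 2^j for some j ≥ 0.
Then b_{j+1} = 3b_j + 2^j = 3·(2·3^j − 2^j) + 2^j = 2·3^{j+1} − 3·2^j + 2^j = 2·3^{j+1} − 2·2^j = 2·3^{j+1} − 2^{j+1}.
This completes the inductive step, so b_k = 2·3^k − 2^k for all k ≥ 0.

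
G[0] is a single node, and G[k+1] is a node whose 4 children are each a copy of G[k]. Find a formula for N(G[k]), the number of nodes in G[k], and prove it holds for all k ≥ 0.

Claim: N(G[k]) = (4^{k+1} − 1)/3.

Base case: N(G[0]) = 1, and (4^{0+1} − 1)/3 = 1.
Assume N(G[m]) = (4^{m+1} − 1)/3.
Then N(G[m+1]) = 1 + 4N(G[m]) = 1 + 4·(4^{m+1} − 1)/3 = 1 + (4^{m+2} − 4)/3 = (3 + 4^{m+2} − 4)/3 = (4^{m+2} − 1)/3.
This completes the inductive step, so N(G[k]) = (4^{k+1} − 1)/3 for all k ≥ 0.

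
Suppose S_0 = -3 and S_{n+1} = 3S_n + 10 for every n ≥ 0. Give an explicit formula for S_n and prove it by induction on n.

Claim: S_n = 2·3^n − 5.

Base case: S_0 = -3, and 2·3^0 − 5 = 2 − 5 = -3.
Assume S_k = 2·3^k − 5 for some k ≥ 0.
Then S_{k+1} = 3S_k + 10 = 3·(2·3^k − 5) + 10 = 6·3^k − 15 + 10 = 2·3^{k+1} − 5.
Hence S_n = 2·3^n − 5 for every n ≥ 0, by induction.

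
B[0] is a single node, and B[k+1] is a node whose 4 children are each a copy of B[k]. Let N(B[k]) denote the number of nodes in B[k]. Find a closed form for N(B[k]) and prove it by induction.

Claim: N(B[k]) = (4^{k+1} − 1)/3.

Base case: N(B[0]) = 1, and (4^{0+1} − 1)/3 = 1.
Assume N(B[j]) = (4^{j+1} − 1)/3.
Then N(B[j+1]) = 1 + 4N(B[j]) = 1 + 4·(4^{j+1} − 1)/3 = 1 + (4^{j+2} − 4)/3 = (3 + 4^{j+2} − 4)/3 = (4^{j+2} − 1)/3.
This completes the inductive step, so N(B[k]) = (4^{k+1} − 1)/3 for all k ≥ 0.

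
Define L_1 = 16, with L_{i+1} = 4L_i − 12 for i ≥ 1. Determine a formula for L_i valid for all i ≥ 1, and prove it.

Claim: L_i = 3·4^i + 4.

Base case: L_1 = 16, and 3·4^1 + 4 = 12 + 4 = 16.
Assume L_j = 3·4^j + 4 for some j ≥ 1.
Then L_{j+1} = 4L_j − 12 = 4·(3·4^j + 4) − 12 = 12·4^j + 16 − 12 = 3·4^{j+1} + 4.
By induction, L_i = 3·4^i + 4 for all i ≥ 1.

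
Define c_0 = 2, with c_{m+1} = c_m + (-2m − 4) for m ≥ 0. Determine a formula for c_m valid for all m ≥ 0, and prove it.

Claim: c_m = -m^2 − 3m + 2.

Base case: c_0 = 2, and -0^2 − 3·0 + 2 = 2.
Assume c_k = -k^2 − 3k + 2.
Then c_{k+1} = c_k + (-2k − 4) = (-k^2 − 3k + 2) + (-2k − 4) = -k^2 − 5k − 2,
and -(k+1)^2 − 3·(k+1) + 2 = -k^2 − 5k − 2.
This completes the inductive step, so c_m = -m^2 − 3m + 2 for all m ≥ 0.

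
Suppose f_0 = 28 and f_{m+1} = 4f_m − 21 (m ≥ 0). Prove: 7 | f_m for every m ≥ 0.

Base case: f_0 = 28 = 7·4, so 7 | f_0.
Assume 7 | f_k, so f_k = 7t for some integer t.
Then f_{k+1} = 4f_k − 21 = 4·(7t) − 21 = 7(4t − 3), so 7 | f_{k+1}.
This completes the inductive step, so 7 | f_m for all m ≥ 0.

7 | f_m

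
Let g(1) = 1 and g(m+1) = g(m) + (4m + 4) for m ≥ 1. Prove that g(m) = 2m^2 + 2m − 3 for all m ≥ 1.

Base case: g(1) = 1, and 2·1^2 + 2·1 − 3 = 1.
Assume g(r) = 2r^2 + 2r − 3.
Then g(r+1) = g(r) + (4r + 4) = (2r^2 + 2r − 3) + (4r + 4) = 2r^2 + 6r + 1,
and 2·(r+1)^2 + 2·(r+1) − 3 = 2r^2 + 6r + 1.
Hence g(m) = 2m^2 + 2m − 3 for every m ≥ 1, by induction.

g(m) = 2m^2 + 2m − 3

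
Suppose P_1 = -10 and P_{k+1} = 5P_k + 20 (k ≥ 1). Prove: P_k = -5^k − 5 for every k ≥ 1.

Base case: P_1 = -10, and -5^1 − 5 = -5 − 5 = -10.
Assume P_r = -5^r − 5 for some r ≥ 1.
Then P_{r+1} = 5P_r + 20 = 5·(-5^r − 5) + 20 = -5^{r+1} − 25 + 20 = -5^{r+1} − 5.
So the formula holds for r+1, and by induction P_k = -5^k − 5 for all k ≥ 1.

P_k = -5^k − 5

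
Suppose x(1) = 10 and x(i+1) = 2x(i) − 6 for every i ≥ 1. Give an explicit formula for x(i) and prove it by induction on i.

Claim: x(i) = 2^{i+1} + 6.

Base case: x(1) = 10, and 2^{1+1} + 6 = 4 + 6 = 10.
Assume x(r) = 2^{r+1} + 6 for some r ≥ 1.
Then x(r+1) = 2x(r) − 6 = 2·(2^{r+1} + 6) − 6 = 2^{r+2} + 12 − 6 = 2^{r+2} + 6.
This completes the inductive step, so x(i) = 2^{i+1} + 6 for all i ≥ 1.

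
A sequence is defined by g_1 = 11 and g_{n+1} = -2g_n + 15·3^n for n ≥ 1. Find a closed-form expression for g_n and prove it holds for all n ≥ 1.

Claim: g_n = -(-2)^n + 3·3^n.

Base case: g_1 = 11, and -(-2)^1 + 3·3^1 = 2 + 9 = 11.
Assume g_m = -(-2)^m + 3·3^m for some m ≥ 1.
Then g_{m+1} = -2g_m + 15·3^m = -2·(-(-2)^m + 3·3^m) + 15·3^m = -(-2)^{m+1} − 6·3^m + 15·3^m = -(-2)^{m+1} + 9·3^m = -(-2)^{m+1} + 3·3^{m+1}.
So the formula holds for m+1, and by induction g_n = -(-2)^n + 3·3^n for all n ≥ 1.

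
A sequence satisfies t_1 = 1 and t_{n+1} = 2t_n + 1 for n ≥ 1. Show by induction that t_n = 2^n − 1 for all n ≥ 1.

Base case: t_1 = 1, and 2^1 − 1 = 2 − 1 = 1.
Assume t_k = 2^k − 1 for some k ≥ 1.
Then t_{k+1} = 2t_k + 1 = 2·(2^k − 1) + 1 = 2^{k+1} − 2 + 1 = 2^{k+1} − 1.
This completes the inductive step, so t_n = 2^n − 1 for all n ≥ 1.

t_n = 2^n − 1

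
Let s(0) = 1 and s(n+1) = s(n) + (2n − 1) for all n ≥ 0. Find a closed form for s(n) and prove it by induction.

Claim: s(n) = n^2 − 2n + 1.

Base case: s(0) = 1, and 0^2 − 2·0 + 1 = 1.
Assume s(r) = r^2 − 2r + 1.
Then s(r+1) = s(r) + (2r − 1) = (r^2 − 2r + 1) + (2r − 1) = r^2,
and (r+1)^2 − 2·(r+1) + 1 = r^2.
This completes the inductive step, so s(n) = n^2 − 2n + 1 for all n ≥ 0.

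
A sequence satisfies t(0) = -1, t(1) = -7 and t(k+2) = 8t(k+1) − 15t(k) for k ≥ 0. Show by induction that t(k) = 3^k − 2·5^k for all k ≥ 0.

Base cases: t(0) = -1 and 3^0 − 2·5^0 = -1; t(1) = -7 and 3^1 − 2·5^1 = -7.
Assume t(j) = 3^j − 2·5^j for all 0 ≤ j ≤ m, where m ≥ 1.
Then t(m+1) = 8t(m) − 15t(m−1) = 8·(3^m − 2·5^m) − 15·(3^{m−1} − 2·5^{m−1}) = (8·3 − 15)3^{m−1} − 2·(8·5 − 15)5^{m−1} = 9·3^{m−1} − 50·5^{m−1} = 3^{m+1} − 2·5^{m+1}.
So the formula holds for m+1, and by strong induction t(k) = 3^k − 2·5^k for all k ≥ 0.

t(k) = 3^k − 2·5^k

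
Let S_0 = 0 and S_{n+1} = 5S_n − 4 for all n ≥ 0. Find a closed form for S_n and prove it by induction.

Claim: S_n = -5^n + 1.

Base case: S_0 = 0, and -5^0 + 1 = -1 + 1 = 0.
Assume S_r = -5^r + 1 for some r ≥ 0.
Then S_{r+1} = 5S_r − 4 = 5·(-5^r + 1) − 4 = -5^{r+1} + 5 − 4 = -5^{r+1} + 1.
So the formula holds for r+1, and by induction S_n = -5^n + 1 for all n ≥ 0.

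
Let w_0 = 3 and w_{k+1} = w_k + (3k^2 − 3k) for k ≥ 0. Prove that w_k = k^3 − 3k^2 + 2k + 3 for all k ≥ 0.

Base case: w_0 = 3, and 0^3 − 3·0^2 + 2·0 + 3 = 3.
Assume w_r = r^3 − 3r^2 + 2r + 3.
Then w_{r+1} = w_r + (3r^2 − 3r) = (r^3 − 3r^2 + 2r + 3) + (3r^2 − 3r) = r^3 − r + 3,
and (r+1)^3 − 3·(r+1)^2 + 2·(r+1) + 3 = r^3 − r + 3.
By induction, w_k = k^3 − 3k^2 + 2k + 3 for all k ≥ 0.

w_k = k^3 − 3k^2 + 2k + 3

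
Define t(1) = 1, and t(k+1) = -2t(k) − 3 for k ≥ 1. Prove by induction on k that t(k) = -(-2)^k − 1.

Base case: t(1) = 1, and -(-2)^1 − 1 = 2 − 1 = 1.
Assume t(m) = -(-2)^m − 1 for some m ≥ 1.
Then t(m+1) = -2t(m) − 3 = -2·(-(-2)^m − 1) − 3 = 2·(-2)^m + 2 − 3 = -(-2)^{m+1} − 1.
This completes the inductive step, so t(k) = -(-2)^k − 1 for all k ≥ 1.

t(k) = -(-2)^k − 1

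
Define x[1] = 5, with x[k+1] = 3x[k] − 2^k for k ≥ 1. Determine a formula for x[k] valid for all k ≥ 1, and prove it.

Claim: x[k] = 3^k + 2^k.

Base case: x[1] = 5, and 3^1 + 2^1 = 3 + 2 = 5.
Assume x[j] = 3^j + 2^j for some j ≥ 1.
Then x[j+1] = 3x[j] − 2^j = 3·(3^j + 2^j) − 2^j = 3^{j+1} + 3·2^j − 2^j = 3^{j+1} + 2·2^j = 3^{j+1} + 2^{j+1}.
So the formula holds for j+1, and by induction x[k] = 3^k + 2^k for all k ≥ 1.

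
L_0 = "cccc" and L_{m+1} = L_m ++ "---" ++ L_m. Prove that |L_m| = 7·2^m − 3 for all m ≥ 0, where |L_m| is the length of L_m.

Base case: |L_0| = 4, and 7·2^0 − 3 = 4.
Assume |L_k| = 7·2^k − 3.
Then |L_{k+1}| = |L_k| + 3 + |L_k| = 2|L_k| + 3 = 2(7·2^k − 3) + 3 = 7·2^{k+1} − 6 + 3 = 7·2^{k+1} − 3.
By induction, |L_m| = 7·2^m − 3 for all m ≥ 0.

|L_m| = 7·2^m − 3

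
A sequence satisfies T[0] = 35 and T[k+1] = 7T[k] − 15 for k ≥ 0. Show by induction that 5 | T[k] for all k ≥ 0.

Base case: T[0] = 35 = 5·7, so 5 | T[0].
Assume 5 | T[m], so T[m] = 5t for some integer t.
Then T[m+1] = 7T[m] − 15 = 7·(5t) − 15 = 5(7t − 3), so 5 | T[m+1].
Hence 5 | T[k] for every k ≥ 0, by induction.

5 | T[k]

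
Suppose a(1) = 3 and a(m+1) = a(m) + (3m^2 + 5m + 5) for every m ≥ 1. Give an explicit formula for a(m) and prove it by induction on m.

Claim: a(m) = m^3 + m^2 + 3m − 2.

Base case: a(1) = 3, and 1^3 + 1^2 + 3·1 − 2 = 3.
Assume a(r) = r^3 + r^2 + 3r − 2.
Then a(r+1) = a(r) + (3r^2 + 5r + 5) = (r^3 + r^2 + 3r − 2) + (3r^2 + 5r + 5) = r^3 + 4r^2 + 8r + 3,
and (r+1)^3 + (r+1)^2 + 3·(r+1) − 2 = r^3 + 4r^2 + 8r + 3.
Hence a(m) = m^3 + m^2 + 3m − 2 for every m ≥ 1, by induction.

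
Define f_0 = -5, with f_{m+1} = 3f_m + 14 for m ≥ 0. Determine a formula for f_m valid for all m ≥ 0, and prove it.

Claim: f_m = 2·3^m − 7.

Base case: f_0 = -5, and 2·3^0 − 7 = 2 − 7 = -5.
Assume f_r = 2·3^r − 7 for some r ≥ 0.
Then f_{r+1} = 3f_r + 14 = 3·(2·3^r − 7) + 14 = 6·3^r − 21 + 14 = 2·3^{r+1} − 7.
By induction, f_m = 2·3^m − 7 for all m ≥ 0.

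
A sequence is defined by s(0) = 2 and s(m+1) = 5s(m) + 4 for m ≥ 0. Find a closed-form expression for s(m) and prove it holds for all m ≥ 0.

Claim: s(m) = 3·5^m − 1.

Base case: s(0) = 2, and 3·5^0 − 1 = 3 − 1 = 2.
Assume s(j) = 3·5^j − 1 for some j ≥ 0.
Then s(j+1) = 5s(j) + 4 = 5·(3·5^j − 1) + 4 = 15·5^j − 5 + 4 = 3·5^{j+1} − 1.
By induction, s(m) = 3·5^m − 1 for all m ≥ 0.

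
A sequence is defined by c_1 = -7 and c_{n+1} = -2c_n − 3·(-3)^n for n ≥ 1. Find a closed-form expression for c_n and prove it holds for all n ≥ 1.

Claim: c_n = -(-2)^n + 3·(-3)^n.

Base case: c_1 = -7, and -(-2)^1 + 3·(-3)^1 = 2 − 9 = -7.
Assume c_k = -(-2)^k + 3·(-3)^k for some k ≥ 1.
Then c_{k+1} = -2c_k − 3·(-3)^k = -2·(-(-2)^k + 3·(-3)^k) − 3·(-3)^k = -(-2)^{k+1} − 6·(-3)^k − 3·(-3)^k = -(-2)^{k+1} − 9·(-3)^k = -(-2)^{k+1} + 3·(-3)^{k+1}.
By induction, c_n = -(-2)^n + 3·(-3)^n for all n ≥ 1.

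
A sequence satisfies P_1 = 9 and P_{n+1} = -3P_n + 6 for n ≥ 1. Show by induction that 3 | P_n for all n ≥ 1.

Base case: P_1 = 9 = 3·3, so 3 | P_1.
Assume 3 | P_k, so P_k = 3t for some integer t.
Then P_{k+1} = -3P_k + 6 = -3·(3t) + 6 = 3(-3t + 2), so 3 | P_{k+1}.
So the property holds for k+1, and by induction 3 | P_n for all n ≥ 1.

3 | P_n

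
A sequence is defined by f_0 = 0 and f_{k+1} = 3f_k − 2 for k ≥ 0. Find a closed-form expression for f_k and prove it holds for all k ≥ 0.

Claim: f_k = -3^k + 1.

Base case: f_0 = 0, and -3^0 + 1 = -1 + 1 = 0.
Assume f_r = -3^r + 1 for some r ≥ 0.
Then f_{r+1} = 3f_r − 2 = 3·(-3^r + 1) − 2 = -3^{r+1} + 3 − 2 = -3^{r+1} + 1.
Hence f_k = -3^k + 1 for every k ≥ 0, by induction.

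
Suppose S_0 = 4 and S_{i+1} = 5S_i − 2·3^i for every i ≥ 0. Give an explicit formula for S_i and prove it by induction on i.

Claim: S_i = 3·5^i + 3^i.

Base case: S_0 = 4, and 3·5^0 + 3^0 = 3 + 1 = 4.
Assume S_k = 3·5^k + 3^k for some k ≥ 0.
Then S_{k+1} = 5S_k − 2·3^k = 5·(3·5^k + 3^k) − 2·3^k = 3·5^{k+1} + 5·3^k − 2·3^k = 3·5^{k+1} + 3·3^k = 3·5^{k+1} + 3^{k+1}.
So the formula holds for k+1, and by induction S_i = 3·5^i + 3^i for all i ≥ 0.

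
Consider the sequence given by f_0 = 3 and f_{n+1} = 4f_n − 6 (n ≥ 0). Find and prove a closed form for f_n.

Claim: f_n = 4^n + 2.

Base case: f_0 = 3, and 4^0 + 2 = 1 + 2 = 3.
Assume f_j = 4^j + 2 for some j ≥ 0.
Then f_{j+1} = 4f_j − 6 = 4·(4^j + 2) − 6 = 4^{j+1} + 8 − 6 = 4^{j+1} + 2.
So the formula holds for j+1, and by induction f_n = 4^n + 2 for all n ≥ 0.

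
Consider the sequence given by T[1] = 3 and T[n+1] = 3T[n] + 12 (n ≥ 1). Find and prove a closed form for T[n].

Claim: T[n] = 3^{n+1} − 6.

Base case: T[1] = 3, and 3^{1+1} − 6 = 9 − 6 = 3.
Assume T[j] = 3^{j+1} − 6 for some j ≥ 1.
Then T[j+1] = 3T[j] + 12 = 3·(3^{j+1} − 6) + 12 = 3^{j+2} − 18 + 12 = 3^{j+2} − 6.
This completes the inductive step, so T[n] = 3^{n+1} − 6 for all n ≥ 1.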